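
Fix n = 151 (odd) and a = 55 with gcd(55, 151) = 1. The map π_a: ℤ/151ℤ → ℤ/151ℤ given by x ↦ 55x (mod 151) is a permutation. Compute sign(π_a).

+1

Trace 103: π^k(103) = [103, 78, 62, 88, 8, 138, 40] for k=0..6.
Cycle lengths of π_55 on ℤ/151ℤ: [75, 75, 1]; 3 cycles in total.
Σ(ℓ_i−1) = 151−3 = 148; sign = (−1)^148 = +1.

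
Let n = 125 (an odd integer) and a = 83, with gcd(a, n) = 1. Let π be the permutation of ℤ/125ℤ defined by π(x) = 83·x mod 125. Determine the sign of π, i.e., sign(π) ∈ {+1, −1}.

Trace 3: π^k(3) = [3, 124, 42, 111, 88, 54, 107] for k=0..6.
Cycle type of π: 100 + 20 + 4 + 1; total 4 cycles.
Σ(ℓ_i−1) = 125−4 = 121; sign = (−1)^121 = -1.
(83|125)_J = -1 (Zolotarev's lemma cross-check).

-1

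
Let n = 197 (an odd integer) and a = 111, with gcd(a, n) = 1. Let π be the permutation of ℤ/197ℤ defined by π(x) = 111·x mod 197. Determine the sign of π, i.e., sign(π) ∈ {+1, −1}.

Start at x=154: 154 → 152 → 127 → 110 → 193 → 147 → 163 → … (one orbit).
2 cycles of lengths [196, 1].
With 2 cycles on 197 points, sign = (−1)^{197−2} = -1.
Check: (111/197) = -1 by Zolotarev.

-1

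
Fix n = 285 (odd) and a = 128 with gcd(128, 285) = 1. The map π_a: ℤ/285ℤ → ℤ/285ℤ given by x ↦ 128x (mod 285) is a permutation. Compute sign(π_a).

-1

Orbit of 143 under x↦128x: [143, 64, 212, 61, 113, 214, 32]… (length divides ord_285(128)).
Decompose π into cycles: lengths [36, 36, 36, 36, 36, 36, 18, 18, 18, 4, 4, 4, 2, 1] (14 cycles, including the fixed point 0).
sign(π) = (−1)^{n − #cycles} = (−1)^{285−14} = (−1)^271 = -1.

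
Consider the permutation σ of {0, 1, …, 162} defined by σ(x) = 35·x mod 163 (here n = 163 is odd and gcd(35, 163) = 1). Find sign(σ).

+1

Trace 51: π^k(51) = [51, 155, 46, 143, 115, 113, 43] for k=0..6.
3 cycles of lengths [81, 81, 1].
With 3 cycles on 163 points, sign = (−1)^{163−3} = +1.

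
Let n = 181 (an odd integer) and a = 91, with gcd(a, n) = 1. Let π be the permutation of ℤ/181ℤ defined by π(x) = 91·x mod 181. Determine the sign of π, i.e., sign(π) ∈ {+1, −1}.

-1

Orbit of 6 under x↦91x: [6, 3, 92, 46, 23, 102, 51]… (length divides ord_181(91)).
Cycle type of π: 180 + 1; total 2 cycles.
181 − 2 = 179 transpositions; sign(π) = (−1)^179 = -1.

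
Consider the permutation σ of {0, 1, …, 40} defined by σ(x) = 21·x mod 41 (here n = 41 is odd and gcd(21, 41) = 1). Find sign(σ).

Trace 25: π^k(25) = [25, 33, 37, 39, 40, 20, 10] for k=0..6.
3 cycles of lengths [20, 20, 1].
With 3 cycles on 41 points, sign = (−1)^{41−3} = +1.

+1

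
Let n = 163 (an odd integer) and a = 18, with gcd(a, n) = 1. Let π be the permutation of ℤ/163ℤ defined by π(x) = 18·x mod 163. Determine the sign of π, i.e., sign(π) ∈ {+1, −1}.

-1

Orbit of 90 under x↦18x: [90, 153, 146, 20, 34, 123, 95]… (length divides ord_163(18)).
Cycle lengths of π_18 on ℤ/163ℤ: [162, 1]; 2 cycles in total.
sign(π) = (−1)^{n − #cycles} = (−1)^{163−2} = (−1)^161 = -1.
The Jacobi symbol (18|163) = -1 (Zolotarev) agrees.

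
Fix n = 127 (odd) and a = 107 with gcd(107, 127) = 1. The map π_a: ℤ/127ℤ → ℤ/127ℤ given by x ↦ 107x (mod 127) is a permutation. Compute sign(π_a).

Start at x=107: 107 → 19 → 1 → 107 (one orbit).
Cycle type of π: 3×42 + 1; total 43 cycles.
43 cycles on 127: each ℓ→(−1)^(ℓ−1), product (−1)^84 = +1.
(107|127)_J = +1 (Zolotarev's lemma cross-check).

+1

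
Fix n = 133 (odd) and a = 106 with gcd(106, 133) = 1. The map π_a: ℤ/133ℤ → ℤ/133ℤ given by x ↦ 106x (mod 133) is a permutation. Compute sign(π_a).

+1

Orbit of 1 under x↦106x: [1, 106, 64]… (length divides ord_133(106)).
Decompose π into cycles: lengths [3, 3, 3, 3, 3, 3, 3, 3, 3, 3, 3, 3, 3, 3, 3, 3, 3, 3, 3, 3, 3, 3, 3, 3, 3, 3, 3, 3, 3, 3, 3, 3, 3, 3, 3, 3, 3, 3, 3, 3, 3, 3, 1, 1, 1, 1, 1, 1, 1] (49 cycles, including the fixed point 0).
sign(π) = (−1)^{n − #cycles} = (−1)^{133−49} = (−1)^84 = +1.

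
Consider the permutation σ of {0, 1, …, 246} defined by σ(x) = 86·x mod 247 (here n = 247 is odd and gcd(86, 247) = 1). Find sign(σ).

+1

Trace 200: π^k(200) = [200, 157, 164, 25, 174, 144, 34] for k=0..6.
Cycle type of π: 36×6 + 18 + 4×3 + 1; total 11 cycles.
sign(π) = (−1)^{n − #cycles} = (−1)^{247−11} = (−1)^236 = +1.
Check: (86/247) = +1 by Zolotarev.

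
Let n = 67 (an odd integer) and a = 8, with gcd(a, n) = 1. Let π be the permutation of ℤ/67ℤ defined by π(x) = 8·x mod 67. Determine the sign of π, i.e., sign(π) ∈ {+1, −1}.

Start at x=5: 5 → 40 → 52 → 14 → 45 → 25 → 66 → … (one orbit).
π_8 has 4 disjoint cycles with lengths [22, 22, 22, 1] on {0,…,66}.
67 − 4 = 63 transpositions; sign(π) = (−1)^63 = -1.
Zolotarev: (8|67) = -1, matching the cycle-count sign.

-1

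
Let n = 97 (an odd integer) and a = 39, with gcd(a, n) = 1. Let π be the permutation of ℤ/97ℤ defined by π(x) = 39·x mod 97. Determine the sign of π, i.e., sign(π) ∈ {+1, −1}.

-1

Orbit of 38 under x↦39x: [38, 27, 83, 36, 46, 48, 29]… (length divides ord_97(39)).
The orbit structure of x ↦ 39x mod 97: 2 orbits of sizes [96, 1].
Σ(ℓ_i−1) = 97−2 = 95; sign = (−1)^95 = -1.
(39|97)_J = -1 (Zolotarev's lemma cross-check).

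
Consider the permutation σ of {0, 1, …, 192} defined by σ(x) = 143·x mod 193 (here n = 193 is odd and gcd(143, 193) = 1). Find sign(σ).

+1

Start at x=184: 184 → 64 → 81 → 3 → 43 → 166 → 192 → … (one orbit).
π_143 has 13 disjoint cycles with lengths [16, 16, 16, 16, 16, 16, 16, 16, 16, 16, 16, 16, 1] on {0,…,192}.
13 cycles on 193: each ℓ→(−1)^(ℓ−1), product (−1)^180 = +1.
Check: (143/193) = +1 by Zolotarev.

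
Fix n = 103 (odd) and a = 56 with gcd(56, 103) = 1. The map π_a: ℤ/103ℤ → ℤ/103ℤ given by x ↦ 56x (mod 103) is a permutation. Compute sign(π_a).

+1

Trace 1: π^k(1) = [1, 56, 46] for k=0..2.
Cycle lengths of π_56 on ℤ/103ℤ: [3, 3, 3, 3, 3, 3, 3, 3, 3, 3, 3, 3, 3, 3, 3, 3, 3, 3, 3, 3, 3, 3, 3, 3, 3, 3, 3, 3, 3, 3, 3, 3, 3, 3, 1]; 35 cycles in total.
sign(π) = (−1)^{n − #cycles} = (−1)^{103−35} = (−1)^68 = +1.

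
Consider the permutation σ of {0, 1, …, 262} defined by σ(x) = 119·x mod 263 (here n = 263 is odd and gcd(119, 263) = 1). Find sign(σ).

Orbit of 158 under x↦119x: [158, 129, 97, 234, 231, 137, 260]… (length divides ord_263(119)).
Cycle type of π: 262 + 1; total 2 cycles.
2 cycles on 263: each ℓ→(−1)^(ℓ−1), product (−1)^261 = -1.

-1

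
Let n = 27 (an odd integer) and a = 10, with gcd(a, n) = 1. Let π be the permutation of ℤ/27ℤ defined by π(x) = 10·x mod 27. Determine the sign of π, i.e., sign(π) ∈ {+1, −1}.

Trace 10: π^k(10) = [10, 19, 1] for k=0..2.
π_10 has 15 disjoint cycles with lengths [3, 3, 3, 3, 3, 3, 1, 1, 1, 1, 1, 1, 1, 1, 1] on {0,…,26}.
sign(π) = (−1)^{n − #cycles} = (−1)^{27−15} = (−1)^12 = +1.

+1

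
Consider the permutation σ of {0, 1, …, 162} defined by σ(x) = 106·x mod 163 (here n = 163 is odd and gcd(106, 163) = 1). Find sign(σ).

Orbit of 112 under x↦106x: [112, 136, 72, 134, 23, 156, 73]… (length divides ord_163(106)).
Decompose π into cycles: lengths [162, 1] (2 cycles, including the fixed point 0).
Σ(ℓ_i−1) = 163−2 = 161; sign = (−1)^161 = -1.

-1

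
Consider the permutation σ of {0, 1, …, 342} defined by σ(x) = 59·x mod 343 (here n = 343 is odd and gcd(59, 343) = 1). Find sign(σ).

Start at x=82: 82 → 36 → 66 → 121 → 279 → 340 → 166 → … (one orbit).
Cycle lengths of π_59 on ℤ/343ℤ: [294, 42, 6, 1]; 4 cycles in total.
343 − 4 = 339 transpositions; sign(π) = (−1)^339 = -1.
The Jacobi symbol (59|343) = -1 (Zolotarev) agrees.

-1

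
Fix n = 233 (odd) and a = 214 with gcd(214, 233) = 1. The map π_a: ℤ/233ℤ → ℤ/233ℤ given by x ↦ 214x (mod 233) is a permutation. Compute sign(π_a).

+1

Orbit of 204 under x↦214x: [204, 85, 16, 162, 184, 232, 19]… (length divides ord_233(214)).
Cycle lengths of π_214 on ℤ/233ℤ: [58, 58, 58, 58, 1]; 5 cycles in total.
Σ(ℓ_i−1) = 233−5 = 228; sign = (−1)^228 = +1.
The Jacobi symbol (214|233) = +1 (Zolotarev) agrees.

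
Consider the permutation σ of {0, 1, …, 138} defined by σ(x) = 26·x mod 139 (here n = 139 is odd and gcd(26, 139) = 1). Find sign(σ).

Trace 101: π^k(101) = [101, 124, 27, 7, 43, 6, 17] for k=0..6.
Cycle lengths of π_26 on ℤ/139ℤ: [138, 1]; 2 cycles in total.
With 2 cycles on 139 points, sign = (−1)^{139−2} = -1.

-1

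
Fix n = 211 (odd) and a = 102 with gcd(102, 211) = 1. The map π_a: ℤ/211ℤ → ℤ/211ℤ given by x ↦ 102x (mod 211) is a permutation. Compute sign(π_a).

-1

Start at x=113: 113 → 132 → 171 → 140 → 143 → 27 → 11 → … (one orbit).
Decompose π into cycles: lengths [70, 70, 70, 1] (4 cycles, including the fixed point 0).
4 cycles on 211: each ℓ→(−1)^(ℓ−1), product (−1)^207 = -1.
Check: (102/211) = -1 by Zolotarev.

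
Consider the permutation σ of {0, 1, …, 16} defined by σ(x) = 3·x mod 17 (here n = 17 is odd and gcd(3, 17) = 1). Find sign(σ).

-1

Start at x=5: 5 → 15 → 11 → 16 → 14 → 8 → 7 → … (one orbit).
2 cycles of lengths [16, 1].
sign(π) = (−1)^{n − #cycles} = (−1)^{17−2} = (−1)^15 = -1.
Via Zolotarev, sign(π_{3}) = (3|17) = -1.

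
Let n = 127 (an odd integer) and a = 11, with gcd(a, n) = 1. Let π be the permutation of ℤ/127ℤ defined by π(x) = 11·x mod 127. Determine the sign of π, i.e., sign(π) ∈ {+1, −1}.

+1

Orbit of 121 under x↦11x: [121, 61, 36, 15, 38, 37, 26]… (length divides ord_127(11)).
Decompose π into cycles: lengths [63, 63, 1] (3 cycles, including the fixed point 0).
With 3 cycles on 127 points, sign = (−1)^{127−3} = +1.
(11|127)_J = +1 (Zolotarev's lemma cross-check).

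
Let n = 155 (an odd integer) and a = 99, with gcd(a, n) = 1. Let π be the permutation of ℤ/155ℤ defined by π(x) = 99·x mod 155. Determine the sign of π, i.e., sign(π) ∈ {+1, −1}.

-1

Trace 56: π^k(56) = [56, 119, 1, 99, 36, 154] for k=0..5.
The orbit structure of x ↦ 99x mod 155: 28 orbits of sizes [6, 6, 6, 6, 6, 6, 6, 6, 6, 6, 6, 6, 6, 6, 6, 6, 6, 6, 6, 6, 6, 6, 6, 6, 6, 2, 2, 1].
28 cycles on 155: each ℓ→(−1)^(ℓ−1), product (−1)^127 = -1.
Check: (99/155) = -1 by Zolotarev.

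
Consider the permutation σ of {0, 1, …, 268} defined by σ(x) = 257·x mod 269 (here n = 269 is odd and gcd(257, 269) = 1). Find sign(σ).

-1

Trace 220: π^k(220) = [220, 50, 207, 206, 218, 74, 188] for k=0..6.
Decompose π into cycles: lengths [268, 1] (2 cycles, including the fixed point 0).
Σ(ℓ_i−1) = 269−2 = 267; sign = (−1)^267 = -1.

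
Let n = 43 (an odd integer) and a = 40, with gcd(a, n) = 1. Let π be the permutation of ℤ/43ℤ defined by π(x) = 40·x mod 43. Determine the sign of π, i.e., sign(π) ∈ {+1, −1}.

Trace 40: π^k(40) = [40, 9, 16, 38, 15, 41, 6] for k=0..6.
Decompose π into cycles: lengths [21, 21, 1] (3 cycles, including the fixed point 0).
43 − 3 = 40 transpositions; sign(π) = (−1)^40 = +1.

+1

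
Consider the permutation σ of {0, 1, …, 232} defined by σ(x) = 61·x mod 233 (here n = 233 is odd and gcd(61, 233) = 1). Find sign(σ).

Trace 16: π^k(16) = [16, 44, 121, 158, 85, 59, 104] for k=0..6.
π_61 has 2 disjoint cycles with lengths [232, 1] on {0,…,232}.
Σ(ℓ_i−1) = 233−2 = 231; sign = (−1)^231 = -1.
The Jacobi symbol (61|233) = -1 (Zolotarev) agrees.

-1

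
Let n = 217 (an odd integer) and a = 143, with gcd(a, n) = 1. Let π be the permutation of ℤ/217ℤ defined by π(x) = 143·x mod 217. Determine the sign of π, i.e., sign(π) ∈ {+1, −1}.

Start at x=82: 82 → 8 → 59 → 191 → 188 → 193 → 40 → … (one orbit).
Cycle lengths of π_143 on ℤ/217ℤ: [30, 30, 30, 30, 30, 30, 15, 15, 6, 1]; 10 cycles in total.
n − c = 217 − 10 = 207; sign = (−1)^207 = -1.
(143|217)_J = -1 (Zolotarev's lemma cross-check).

-1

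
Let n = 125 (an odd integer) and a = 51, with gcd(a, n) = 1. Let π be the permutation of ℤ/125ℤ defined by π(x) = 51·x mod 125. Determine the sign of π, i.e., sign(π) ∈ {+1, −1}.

+1

Start at x=76: 76 → 1 → 51 → 101 → 26 → 76 (one orbit).
Cycle lengths of π_51 on ℤ/125ℤ: [5, 5, 5, 5, 5, 5, 5, 5, 5, 5, 5, 5, 5, 5, 5, 5, 5, 5, 5, 5, 1, 1, 1, 1, 1, 1, 1, 1, 1, 1, 1, 1, 1, 1, 1, 1, 1, 1, 1, 1, 1, 1, 1, 1, 1]; 45 cycles in total.
45 cycles on 125: each ℓ→(−1)^(ℓ−1), product (−1)^80 = +1.
Zolotarev: (51|125) = +1, matching the cycle-count sign.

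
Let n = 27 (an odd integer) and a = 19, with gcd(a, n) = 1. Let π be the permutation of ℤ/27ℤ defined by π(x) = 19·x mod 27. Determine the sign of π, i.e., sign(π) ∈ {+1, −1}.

Start at x=1: 1 → 19 → 10 → 1 (one orbit).
The orbit structure of x ↦ 19x mod 27: 15 orbits of sizes [3, 3, 3, 3, 3, 3, 1, 1, 1, 1, 1, 1, 1, 1, 1].
With 15 cycles on 27 points, sign = (−1)^{27−15} = +1.
Zolotarev: (19|27) = +1, matching the cycle-count sign.

+1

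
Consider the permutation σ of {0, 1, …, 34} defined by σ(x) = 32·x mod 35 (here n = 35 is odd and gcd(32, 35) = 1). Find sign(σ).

-1

Trace 2: π^k(2) = [2, 29, 18, 16, 22, 4, 23] for k=0..6.
Decompose π into cycles: lengths [12, 12, 4, 3, 3, 1] (6 cycles, including the fixed point 0).
sign(π) = (−1)^{n − #cycles} = (−1)^{35−6} = (−1)^29 = -1.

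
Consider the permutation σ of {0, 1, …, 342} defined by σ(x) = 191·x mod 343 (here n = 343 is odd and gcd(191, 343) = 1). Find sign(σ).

Trace 99: π^k(99) = [99, 44, 172, 267, 233, 256, 190] for k=0..6.
Decompose π into cycles: lengths [147, 147, 21, 21, 3, 3, 1] (7 cycles, including the fixed point 0).
n − c = 343 − 7 = 336; sign = (−1)^336 = +1.

+1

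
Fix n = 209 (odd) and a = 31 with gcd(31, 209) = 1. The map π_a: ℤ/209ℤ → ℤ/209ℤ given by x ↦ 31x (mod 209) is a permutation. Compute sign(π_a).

Orbit of 26 under x↦31x: [26, 179, 115, 12, 163, 37, 102]… (length divides ord_209(31)).
Cycle lengths of π_31 on ℤ/209ℤ: [30, 30, 30, 30, 30, 30, 6, 6, 6, 5, 5, 1]; 12 cycles in total.
Σ(ℓ_i−1) = 209−12 = 197; sign = (−1)^197 = -1.

-1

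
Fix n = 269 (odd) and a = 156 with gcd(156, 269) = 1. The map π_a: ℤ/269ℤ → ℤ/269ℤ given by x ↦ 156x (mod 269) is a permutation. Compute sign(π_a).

Trace 200: π^k(200) = [200, 265, 183, 34, 193, 249, 108] for k=0..6.
2 cycles of lengths [268, 1].
269 − 2 = 267 transpositions; sign(π) = (−1)^267 = -1.
(156|269)_J = -1 (Zolotarev's lemma cross-check).

-1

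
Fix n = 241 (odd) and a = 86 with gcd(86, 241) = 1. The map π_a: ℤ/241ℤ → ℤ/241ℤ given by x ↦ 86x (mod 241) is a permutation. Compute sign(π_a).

Trace 94: π^k(94) = [94, 131, 180, 56, 237, 138, 59] for k=0..6.
Cycle type of π: 240 + 1; total 2 cycles.
With 2 cycles on 241 points, sign = (−1)^{241−2} = -1.
The Jacobi symbol (86|241) = -1 (Zolotarev) agrees.

-1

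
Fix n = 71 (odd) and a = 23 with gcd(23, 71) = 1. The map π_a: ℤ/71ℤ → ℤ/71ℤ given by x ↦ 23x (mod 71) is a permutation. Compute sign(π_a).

-1

Start at x=26: 26 → 30 → 51 → 37 → 70 → 48 → 39 → … (one orbit).
Cycle lengths of π_23 on ℤ/71ℤ: [14, 14, 14, 14, 14, 1]; 6 cycles in total.
With 6 cycles on 71 points, sign = (−1)^{71−6} = -1.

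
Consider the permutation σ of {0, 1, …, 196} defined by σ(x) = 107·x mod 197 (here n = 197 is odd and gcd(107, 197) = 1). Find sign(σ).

Start at x=191: 191 → 146 → 59 → 9 → 175 → 10 → 85 → … (one orbit).
3 cycles of lengths [98, 98, 1].
197 − 3 = 194 transpositions; sign(π) = (−1)^194 = +1.

+1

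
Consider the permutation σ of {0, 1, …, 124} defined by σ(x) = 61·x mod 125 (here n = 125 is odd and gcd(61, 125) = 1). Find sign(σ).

Start at x=76: 76 → 11 → 46 → 56 → 41 → 1 → 61 → … (one orbit).
π_61 has 13 disjoint cycles with lengths [25, 25, 25, 25, 5, 5, 5, 5, 1, 1, 1, 1, 1] on {0,…,124}.
125 − 13 = 112 transpositions; sign(π) = (−1)^112 = +1.

+1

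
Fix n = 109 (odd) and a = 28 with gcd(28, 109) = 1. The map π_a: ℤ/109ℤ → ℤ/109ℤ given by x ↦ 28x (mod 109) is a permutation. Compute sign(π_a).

Trace 5: π^k(5) = [5, 31, 105, 106, 25, 46, 89] for k=0..6.
The orbit structure of x ↦ 28x mod 109: 3 orbits of sizes [54, 54, 1].
109 − 3 = 106 transpositions; sign(π) = (−1)^106 = +1.

+1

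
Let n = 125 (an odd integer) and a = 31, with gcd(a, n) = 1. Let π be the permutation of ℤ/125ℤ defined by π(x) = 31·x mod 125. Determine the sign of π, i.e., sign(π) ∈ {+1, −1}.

Orbit of 41 under x↦31x: [41, 21, 26, 56, 111, 66, 46]… (length divides ord_125(31)).
13 cycles of lengths [25, 25, 25, 25, 5, 5, 5, 5, 1, 1, 1, 1, 1].
125 − 13 = 112 transpositions; sign(π) = (−1)^112 = +1.
Check: (31/125) = +1 by Zolotarev.

+1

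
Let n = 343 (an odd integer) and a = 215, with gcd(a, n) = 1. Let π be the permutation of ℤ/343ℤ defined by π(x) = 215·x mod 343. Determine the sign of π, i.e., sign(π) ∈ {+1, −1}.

-1

Orbit of 295 under x↦215x: [295, 313, 67, 342, 128, 80, 50]… (length divides ord_343(215)).
The orbit structure of x ↦ 215x mod 343: 16 orbits of sizes [42, 42, 42, 42, 42, 42, 42, 6, 6, 6, 6, 6, 6, 6, 6, 1].
With 16 cycles on 343 points, sign = (−1)^{343−16} = -1.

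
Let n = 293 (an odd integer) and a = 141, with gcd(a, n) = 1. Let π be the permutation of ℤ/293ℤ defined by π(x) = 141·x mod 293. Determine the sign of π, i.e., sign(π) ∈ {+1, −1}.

Start at x=124: 124 → 197 → 235 → 26 → 150 → 54 → 289 → … (one orbit).
The orbit structure of x ↦ 141x mod 293: 5 orbits of sizes [73, 73, 73, 73, 1].
5 cycles on 293: each ℓ→(−1)^(ℓ−1), product (−1)^288 = +1.

+1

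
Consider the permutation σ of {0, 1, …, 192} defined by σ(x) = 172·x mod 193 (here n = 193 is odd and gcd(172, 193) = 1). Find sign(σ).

Start at x=21: 21 → 138 → 190 → 63 → 28 → 184 → 189 → … (one orbit).
The orbit structure of x ↦ 172x mod 193: 5 orbits of sizes [48, 48, 48, 48, 1].
193 − 5 = 188 transpositions; sign(π) = (−1)^188 = +1.
Zolotarev: (172|193) = +1, matching the cycle-count sign.

+1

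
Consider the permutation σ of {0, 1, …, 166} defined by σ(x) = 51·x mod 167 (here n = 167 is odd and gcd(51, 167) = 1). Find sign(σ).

-1

Orbit of 151 under x↦51x: [151, 19, 134, 154, 5, 88, 146]… (length divides ord_167(51)).
Decompose π into cycles: lengths [166, 1] (2 cycles, including the fixed point 0).
sign(π) = (−1)^{n − #cycles} = (−1)^{167−2} = (−1)^165 = -1.
(51|167)_J = -1 (Zolotarev's lemma cross-check).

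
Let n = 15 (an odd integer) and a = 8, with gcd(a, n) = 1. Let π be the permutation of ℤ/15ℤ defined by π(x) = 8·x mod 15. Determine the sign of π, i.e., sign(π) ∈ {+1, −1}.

Start at x=4: 4 → 2 → 1 → 8 → 4 (one orbit).
The orbit structure of x ↦ 8x mod 15: 5 orbits of sizes [4, 4, 4, 2, 1].
sign(π) = (−1)^{n − #cycles} = (−1)^{15−5} = (−1)^10 = +1.

+1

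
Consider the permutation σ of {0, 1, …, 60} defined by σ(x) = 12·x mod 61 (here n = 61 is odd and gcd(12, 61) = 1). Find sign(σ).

+1

Orbit of 57 under x↦12x: [57, 13, 34, 42, 16, 9, 47]… (length divides ord_61(12)).
5 cycles of lengths [15, 15, 15, 15, 1].
Σ(ℓ_i−1) = 61−5 = 56; sign = (−1)^56 = +1.
Via Zolotarev, sign(π_{12}) = (12|61) = +1.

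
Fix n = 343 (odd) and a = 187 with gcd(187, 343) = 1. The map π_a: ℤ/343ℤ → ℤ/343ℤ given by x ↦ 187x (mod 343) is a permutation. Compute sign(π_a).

-1

Trace 339: π^k(339) = [339, 281, 68, 25, 216, 261, 101] for k=0..6.
π_187 has 4 disjoint cycles with lengths [294, 42, 6, 1] on {0,…,342}.
Σ(ℓ_i−1) = 343−4 = 339; sign = (−1)^339 = -1.
Check: (187/343) = -1 by Zolotarev.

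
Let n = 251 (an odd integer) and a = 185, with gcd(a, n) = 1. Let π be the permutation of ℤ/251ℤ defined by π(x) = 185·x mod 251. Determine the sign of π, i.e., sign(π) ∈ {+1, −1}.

Trace 199: π^k(199) = [199, 169, 141, 232, 250, 66, 162] for k=0..6.
π_185 has 2 disjoint cycles with lengths [250, 1] on {0,…,250}.
sign(π) = (−1)^{n − #cycles} = (−1)^{251−2} = (−1)^249 = -1.
Zolotarev: (185|251) = -1, matching the cycle-count sign.

-1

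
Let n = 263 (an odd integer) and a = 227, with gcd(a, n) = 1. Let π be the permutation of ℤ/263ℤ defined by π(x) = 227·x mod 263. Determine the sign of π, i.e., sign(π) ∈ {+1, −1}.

Orbit of 190 under x↦227x: [190, 261, 72, 38, 210, 67, 218]… (length divides ord_263(227)).
Cycle lengths of π_227 on ℤ/263ℤ: [262, 1]; 2 cycles in total.
263 − 2 = 261 transpositions; sign(π) = (−1)^261 = -1.
Via Zolotarev, sign(π_{227}) = (227|263) = -1.

-1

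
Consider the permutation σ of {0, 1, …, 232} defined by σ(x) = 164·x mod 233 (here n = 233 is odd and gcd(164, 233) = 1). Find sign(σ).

Trace 146: π^k(146) = [146, 178, 67, 37, 10, 9, 78] for k=0..6.
Cycle type of π: 232 + 1; total 2 cycles.
233 − 2 = 231 transpositions; sign(π) = (−1)^231 = -1.
Zolotarev: (164|233) = -1, matching the cycle-count sign.

-1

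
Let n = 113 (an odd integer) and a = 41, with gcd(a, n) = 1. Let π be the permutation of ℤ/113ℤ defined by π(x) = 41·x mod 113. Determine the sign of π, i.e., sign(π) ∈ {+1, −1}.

Start at x=57: 57 → 77 → 106 → 52 → 98 → 63 → 97 → … (one orbit).
Cycle lengths of π_41 on ℤ/113ℤ: [56, 56, 1]; 3 cycles in total.
Σ(ℓ_i−1) = 113−3 = 110; sign = (−1)^110 = +1.
Zolotarev: (41|113) = +1, matching the cycle-count sign.

+1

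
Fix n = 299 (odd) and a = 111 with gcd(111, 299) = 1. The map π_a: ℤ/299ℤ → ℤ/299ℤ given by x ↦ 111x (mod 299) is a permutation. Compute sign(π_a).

+1

Orbit of 136 under x↦111x: [136, 146, 60, 82, 132, 1, 111]… (length divides ord_299(111)).
Decompose π into cycles: lengths [132, 132, 22, 12, 1] (5 cycles, including the fixed point 0).
5 cycles on 299: each ℓ→(−1)^(ℓ−1), product (−1)^294 = +1.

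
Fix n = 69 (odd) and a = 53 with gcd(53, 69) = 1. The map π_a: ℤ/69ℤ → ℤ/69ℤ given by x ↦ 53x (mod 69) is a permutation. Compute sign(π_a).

Start at x=1: 1 → 53 → 49 → 44 → 55 → 17 → 4 → … (one orbit).
Cycle type of π: 22×3 + 2 + 1; total 5 cycles.
With 5 cycles on 69 points, sign = (−1)^{69−5} = +1.
(53|69)_J = +1 (Zolotarev's lemma cross-check).

+1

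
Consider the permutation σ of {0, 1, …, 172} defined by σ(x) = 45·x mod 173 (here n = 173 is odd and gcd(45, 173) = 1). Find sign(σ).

Trace 43: π^k(43) = [43, 32, 56, 98, 85, 19, 163] for k=0..6.
Cycle type of π: 172 + 1; total 2 cycles.
Σ(ℓ_i−1) = 173−2 = 171; sign = (−1)^171 = -1.
The Jacobi symbol (45|173) = -1 (Zolotarev) agrees.

-1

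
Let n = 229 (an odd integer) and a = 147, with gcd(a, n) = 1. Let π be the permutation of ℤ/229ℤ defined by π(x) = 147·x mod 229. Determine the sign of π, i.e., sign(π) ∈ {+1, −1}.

Orbit of 193 under x↦147x: [193, 204, 218, 215, 3, 212, 20]… (length divides ord_229(147)).
π_147 has 3 disjoint cycles with lengths [114, 114, 1] on {0,…,228}.
229 − 3 = 226 transpositions; sign(π) = (−1)^226 = +1.

+1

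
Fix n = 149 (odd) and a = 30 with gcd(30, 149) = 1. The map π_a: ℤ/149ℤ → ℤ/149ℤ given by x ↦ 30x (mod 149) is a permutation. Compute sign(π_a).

Orbit of 85 under x↦30x: [85, 17, 63, 102, 80, 16, 33]… (length divides ord_149(30)).
5 cycles of lengths [37, 37, 37, 37, 1].
sign(π) = (−1)^{n − #cycles} = (−1)^{149−5} = (−1)^144 = +1.

+1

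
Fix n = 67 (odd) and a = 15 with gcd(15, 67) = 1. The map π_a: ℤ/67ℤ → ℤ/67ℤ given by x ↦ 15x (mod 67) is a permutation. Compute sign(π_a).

Orbit of 14 under x↦15x: [14, 9, 1, 15, 24, 25, 40]… (length divides ord_67(15)).
7 cycles of lengths [11, 11, 11, 11, 11, 11, 1].
With 7 cycles on 67 points, sign = (−1)^{67−7} = +1.

+1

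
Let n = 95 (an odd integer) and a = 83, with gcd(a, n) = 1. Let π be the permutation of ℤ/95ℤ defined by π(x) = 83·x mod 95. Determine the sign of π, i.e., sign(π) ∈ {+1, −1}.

Orbit of 68 under x↦83x: [68, 39, 7, 11, 58, 64, 87]… (length divides ord_95(83)).
Decompose π into cycles: lengths [12, 12, 12, 12, 12, 12, 4, 3, 3, 3, 3, 3, 3, 1] (14 cycles, including the fixed point 0).
With 14 cycles on 95 points, sign = (−1)^{95−14} = -1.

-1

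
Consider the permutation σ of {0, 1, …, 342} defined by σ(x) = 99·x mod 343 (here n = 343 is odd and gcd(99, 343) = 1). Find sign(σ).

+1

Trace 246: π^k(246) = [246, 1, 99, 197, 295, 50, 148] for k=0..6.
Decompose π into cycles: lengths [7, 7, 7, 7, 7, 7, 7, 7, 7, 7, 7, 7, 7, 7, 7, 7, 7, 7, 7, 7, 7, 7, 7, 7, 7, 7, 7, 7, 7, 7, 7, 7, 7, 7, 7, 7, 7, 7, 7, 7, 7, 7, 1, 1, 1, 1, 1, 1, 1, 1, 1, 1, 1, 1, 1, 1, 1, 1, 1, 1, 1, 1, 1, 1, 1, 1, 1, 1, 1, 1, 1, 1, 1, 1, 1, 1, 1, 1, 1, 1, 1, 1, 1, 1, 1, 1, 1, 1, 1, 1, 1] (91 cycles, including the fixed point 0).
343 − 91 = 252 transpositions; sign(π) = (−1)^252 = +1.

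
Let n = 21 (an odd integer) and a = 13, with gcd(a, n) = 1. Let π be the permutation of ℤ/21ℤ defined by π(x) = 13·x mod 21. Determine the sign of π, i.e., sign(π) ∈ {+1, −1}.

Orbit of 1 under x↦13x: [1, 13]… (length divides ord_21(13)).
Decompose π into cycles: lengths [2, 2, 2, 2, 2, 2, 2, 2, 2, 1, 1, 1] (12 cycles, including the fixed point 0).
sign(π) = (−1)^{n − #cycles} = (−1)^{21−12} = (−1)^9 = -1.
(13|21)_J = -1 (Zolotarev's lemma cross-check).

-1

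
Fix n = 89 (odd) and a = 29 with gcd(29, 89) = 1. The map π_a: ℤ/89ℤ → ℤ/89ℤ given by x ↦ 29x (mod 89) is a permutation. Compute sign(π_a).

-1

Start at x=35: 35 → 36 → 65 → 16 → 19 → 17 → 48 → … (one orbit).
Decompose π into cycles: lengths [88, 1] (2 cycles, including the fixed point 0).
With 2 cycles on 89 points, sign = (−1)^{89−2} = -1.
Zolotarev: (29|89) = -1, matching the cycle-count sign.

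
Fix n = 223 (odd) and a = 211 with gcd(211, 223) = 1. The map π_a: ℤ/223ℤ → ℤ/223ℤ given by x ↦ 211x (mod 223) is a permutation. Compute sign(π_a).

+1

Start at x=101: 101 → 126 → 49 → 81 → 143 → 68 → 76 → … (one orbit).
The orbit structure of x ↦ 211x mod 223: 3 orbits of sizes [111, 111, 1].
sign(π) = (−1)^{n − #cycles} = (−1)^{223−3} = (−1)^220 = +1.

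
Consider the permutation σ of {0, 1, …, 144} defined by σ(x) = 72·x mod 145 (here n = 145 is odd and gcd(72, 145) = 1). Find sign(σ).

+1

Trace 4: π^k(4) = [4, 143, 1, 72, 109, 18, 136] for k=0..6.
Decompose π into cycles: lengths [28, 28, 28, 28, 28, 4, 1] (7 cycles, including the fixed point 0).
n − c = 145 − 7 = 138; sign = (−1)^138 = +1.
Zolotarev: (72|145) = +1, matching the cycle-count sign.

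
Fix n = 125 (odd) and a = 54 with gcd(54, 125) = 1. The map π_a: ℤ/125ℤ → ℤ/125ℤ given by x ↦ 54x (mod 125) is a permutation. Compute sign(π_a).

+1

Start at x=29: 29 → 66 → 64 → 81 → 124 → 71 → 84 → … (one orbit).
7 cycles of lengths [50, 50, 10, 10, 2, 2, 1].
Σ(ℓ_i−1) = 125−7 = 118; sign = (−1)^118 = +1.
The Jacobi symbol (54|125) = +1 (Zolotarev) agrees.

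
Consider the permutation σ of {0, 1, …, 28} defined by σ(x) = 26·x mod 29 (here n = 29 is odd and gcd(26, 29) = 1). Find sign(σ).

Start at x=27: 27 → 6 → 11 → 25 → 12 → 22 → 21 → … (one orbit).
π_26 has 2 disjoint cycles with lengths [28, 1] on {0,…,28}.
2 cycles on 29: each ℓ→(−1)^(ℓ−1), product (−1)^27 = -1.

-1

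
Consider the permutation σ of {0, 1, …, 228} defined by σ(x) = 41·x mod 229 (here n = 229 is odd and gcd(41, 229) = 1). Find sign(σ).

-1

Trace 213: π^k(213) = [213, 31, 126, 128, 210, 137, 121] for k=0..6.
Decompose π into cycles: lengths [228, 1] (2 cycles, including the fixed point 0).
n − c = 229 − 2 = 227; sign = (−1)^227 = -1.
Zolotarev: (41|229) = -1, matching the cycle-count sign.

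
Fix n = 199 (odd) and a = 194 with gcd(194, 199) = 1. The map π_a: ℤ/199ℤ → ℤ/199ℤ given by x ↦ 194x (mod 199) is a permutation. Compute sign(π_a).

-1

Trace 188: π^k(188) = [188, 55, 123, 181, 90, 147, 61] for k=0..6.
Decompose π into cycles: lengths [66, 66, 66, 1] (4 cycles, including the fixed point 0).
4 cycles on 199: each ℓ→(−1)^(ℓ−1), product (−1)^195 = -1.
The Jacobi symbol (194|199) = -1 (Zolotarev) agrees.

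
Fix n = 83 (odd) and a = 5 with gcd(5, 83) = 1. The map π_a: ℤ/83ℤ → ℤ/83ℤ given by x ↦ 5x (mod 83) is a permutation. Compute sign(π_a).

Trace 11: π^k(11) = [11, 55, 26, 47, 69, 13, 65] for k=0..6.
Decompose π into cycles: lengths [82, 1] (2 cycles, including the fixed point 0).
83 − 2 = 81 transpositions; sign(π) = (−1)^81 = -1.

-1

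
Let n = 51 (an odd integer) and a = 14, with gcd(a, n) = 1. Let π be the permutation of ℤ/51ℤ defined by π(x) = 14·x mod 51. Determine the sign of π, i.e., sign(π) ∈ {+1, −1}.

+1

Start at x=4: 4 → 5 → 19 → 11 → 1 → 14 → 43 → … (one orbit).
The orbit structure of x ↦ 14x mod 51: 5 orbits of sizes [16, 16, 16, 2, 1].
With 5 cycles on 51 points, sign = (−1)^{51−5} = +1.
Via Zolotarev, sign(π_{14}) = (14|51) = +1.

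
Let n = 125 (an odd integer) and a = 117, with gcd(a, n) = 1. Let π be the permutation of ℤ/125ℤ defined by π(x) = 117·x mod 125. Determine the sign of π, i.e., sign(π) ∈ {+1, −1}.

-1

Orbit of 11 under x↦117x: [11, 37, 79, 118, 56, 52, 84]… (length divides ord_125(117)).
The orbit structure of x ↦ 117x mod 125: 4 orbits of sizes [100, 20, 4, 1].
4 cycles on 125: each ℓ→(−1)^(ℓ−1), product (−1)^121 = -1.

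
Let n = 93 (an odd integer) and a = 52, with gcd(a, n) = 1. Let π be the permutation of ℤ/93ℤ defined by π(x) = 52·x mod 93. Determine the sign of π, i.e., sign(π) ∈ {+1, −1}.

Start at x=25: 25 → 91 → 82 → 79 → 16 → 88 → 19 → … (one orbit).
The orbit structure of x ↦ 52x mod 93: 6 orbits of sizes [30, 30, 30, 1, 1, 1].
93 − 6 = 87 transpositions; sign(π) = (−1)^87 = -1.
(52|93)_J = -1 (Zolotarev's lemma cross-check).

-1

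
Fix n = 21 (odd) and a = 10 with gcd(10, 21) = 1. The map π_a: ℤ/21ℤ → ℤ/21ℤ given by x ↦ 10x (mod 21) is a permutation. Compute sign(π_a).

Trace 10: π^k(10) = [10, 16, 13, 4, 19, 1] for k=0..5.
6 cycles of lengths [6, 6, 6, 1, 1, 1].
6 cycles on 21: each ℓ→(−1)^(ℓ−1), product (−1)^15 = -1.

-1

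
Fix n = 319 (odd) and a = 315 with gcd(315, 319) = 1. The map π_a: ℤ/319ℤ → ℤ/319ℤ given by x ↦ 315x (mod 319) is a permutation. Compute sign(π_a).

-1

Start at x=1: 1 → 315 → 16 → 255 → 256 → 252 → 268 → … (one orbit).
π_315 has 10 disjoint cycles with lengths [70, 70, 70, 70, 10, 7, 7, 7, 7, 1] on {0,…,318}.
With 10 cycles on 319 points, sign = (−1)^{319−10} = -1.
Zolotarev: (315|319) = -1, matching the cycle-count sign.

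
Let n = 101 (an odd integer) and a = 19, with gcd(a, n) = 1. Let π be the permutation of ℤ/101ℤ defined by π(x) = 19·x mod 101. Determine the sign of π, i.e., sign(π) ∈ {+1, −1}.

+1

Orbit of 36 under x↦19x: [36, 78, 68, 80, 5, 95, 88]… (length divides ord_101(19)).
5 cycles of lengths [25, 25, 25, 25, 1].
Σ(ℓ_i−1) = 101−5 = 96; sign = (−1)^96 = +1.
The Jacobi symbol (19|101) = +1 (Zolotarev) agrees.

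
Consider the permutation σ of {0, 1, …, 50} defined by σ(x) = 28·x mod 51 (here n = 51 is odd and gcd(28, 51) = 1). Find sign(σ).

-1

Start at x=31: 31 → 1 → 28 → 19 → 22 → 4 → 10 → … (one orbit).
π_28 has 6 disjoint cycles with lengths [16, 16, 16, 1, 1, 1] on {0,…,50}.
sign(π) = (−1)^{n − #cycles} = (−1)^{51−6} = (−1)^45 = -1.
(28|51)_J = -1 (Zolotarev's lemma cross-check).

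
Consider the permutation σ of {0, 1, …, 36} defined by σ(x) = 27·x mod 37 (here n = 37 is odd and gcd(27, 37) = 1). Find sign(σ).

Trace 26: π^k(26) = [26, 36, 10, 11, 1, 27] for k=0..5.
Decompose π into cycles: lengths [6, 6, 6, 6, 6, 6, 1] (7 cycles, including the fixed point 0).
Σ(ℓ_i−1) = 37−7 = 30; sign = (−1)^30 = +1.
Zolotarev: (27|37) = +1, matching the cycle-count sign.

+1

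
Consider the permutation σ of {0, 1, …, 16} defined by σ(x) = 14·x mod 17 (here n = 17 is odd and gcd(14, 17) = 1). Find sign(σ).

Orbit of 5 under x↦14x: [5, 2, 11, 1, 14, 9, 7]… (length divides ord_17(14)).
π_14 has 2 disjoint cycles with lengths [16, 1] on {0,…,16}.
sign(π) = (−1)^{n − #cycles} = (−1)^{17−2} = (−1)^15 = -1.
The Jacobi symbol (14|17) = -1 (Zolotarev) agrees.

-1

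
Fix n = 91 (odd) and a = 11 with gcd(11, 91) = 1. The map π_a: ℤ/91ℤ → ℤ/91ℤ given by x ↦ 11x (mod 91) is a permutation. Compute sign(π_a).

Trace 57: π^k(57) = [57, 81, 72, 64, 67, 9, 8] for k=0..6.
The orbit structure of x ↦ 11x mod 91: 10 orbits of sizes [12, 12, 12, 12, 12, 12, 12, 3, 3, 1].
n − c = 91 − 10 = 81; sign = (−1)^81 = -1.
The Jacobi symbol (11|91) = -1 (Zolotarev) agrees.

-1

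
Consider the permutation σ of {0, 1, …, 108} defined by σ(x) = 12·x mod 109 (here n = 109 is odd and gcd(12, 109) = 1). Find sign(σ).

Start at x=22: 22 → 46 → 7 → 84 → 27 → 106 → 73 → … (one orbit).
The orbit structure of x ↦ 12x mod 109: 3 orbits of sizes [54, 54, 1].
3 cycles on 109: each ℓ→(−1)^(ℓ−1), product (−1)^106 = +1.
Via Zolotarev, sign(π_{12}) = (12|109) = +1.

+1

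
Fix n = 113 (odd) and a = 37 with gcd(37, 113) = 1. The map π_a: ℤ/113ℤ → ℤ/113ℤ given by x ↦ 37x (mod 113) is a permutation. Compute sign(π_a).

-1

Trace 3: π^k(3) = [3, 111, 39, 87, 55, 1, 37] for k=0..6.
2 cycles of lengths [112, 1].
n − c = 113 − 2 = 111; sign = (−1)^111 = -1.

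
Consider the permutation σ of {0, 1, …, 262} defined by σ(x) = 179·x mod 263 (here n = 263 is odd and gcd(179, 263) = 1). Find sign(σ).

+1

Trace 54: π^k(54) = [54, 198, 200, 32, 205, 138, 243] for k=0..6.
Cycle lengths of π_179 on ℤ/263ℤ: [131, 131, 1]; 3 cycles in total.
sign(π) = (−1)^{n − #cycles} = (−1)^{263−3} = (−1)^260 = +1.
The Jacobi symbol (179|263) = +1 (Zolotarev) agrees.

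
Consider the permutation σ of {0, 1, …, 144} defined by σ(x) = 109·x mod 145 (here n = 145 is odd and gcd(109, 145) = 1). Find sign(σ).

Orbit of 111 under x↦109x: [111, 64, 16, 4, 1, 109, 136]… (length divides ord_145(109)).
Cycle type of π: 14×10 + 2×2 + 1; total 13 cycles.
With 13 cycles on 145 points, sign = (−1)^{145−13} = +1.
Zolotarev: (109|145) = +1, matching the cycle-count sign.

+1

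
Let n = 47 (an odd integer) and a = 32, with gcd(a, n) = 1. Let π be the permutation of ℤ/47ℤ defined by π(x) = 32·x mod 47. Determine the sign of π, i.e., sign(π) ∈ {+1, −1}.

Orbit of 21 under x↦32x: [21, 14, 25, 1, 32, 37, 9]… (length divides ord_47(32)).
Cycle type of π: 23×2 + 1; total 3 cycles.
47 − 3 = 44 transpositions; sign(π) = (−1)^44 = +1.

+1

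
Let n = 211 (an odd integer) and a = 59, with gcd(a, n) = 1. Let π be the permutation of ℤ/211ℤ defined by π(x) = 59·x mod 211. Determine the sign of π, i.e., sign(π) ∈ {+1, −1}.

+1

Trace 19: π^k(19) = [19, 66, 96, 178, 163, 122, 24] for k=0..6.
π_59 has 3 disjoint cycles with lengths [105, 105, 1] on {0,…,210}.
3 cycles on 211: each ℓ→(−1)^(ℓ−1), product (−1)^208 = +1.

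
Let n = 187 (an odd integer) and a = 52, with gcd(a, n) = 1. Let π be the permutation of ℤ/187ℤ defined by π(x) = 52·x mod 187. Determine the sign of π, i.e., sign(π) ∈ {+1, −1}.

Trace 18: π^k(18) = [18, 1, 52, 86, 171, 103, 120] for k=0..6.
34 cycles of lengths [10, 10, 10, 10, 10, 10, 10, 10, 10, 10, 10, 10, 10, 10, 10, 10, 10, 1, 1, 1, 1, 1, 1, 1, 1, 1, 1, 1, 1, 1, 1, 1, 1, 1].
n − c = 187 − 34 = 153; sign = (−1)^153 = -1.
Via Zolotarev, sign(π_{52}) = (52|187) = -1.

-1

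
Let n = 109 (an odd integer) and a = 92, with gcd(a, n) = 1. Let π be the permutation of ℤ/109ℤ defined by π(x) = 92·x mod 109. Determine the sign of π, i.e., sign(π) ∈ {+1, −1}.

Trace 64: π^k(64) = [64, 2, 75, 33, 93, 54, 63] for k=0..6.
Cycle lengths of π_92 on ℤ/109ℤ: [36, 36, 36, 1]; 4 cycles in total.
sign(π) = (−1)^{n − #cycles} = (−1)^{109−4} = (−1)^105 = -1.

-1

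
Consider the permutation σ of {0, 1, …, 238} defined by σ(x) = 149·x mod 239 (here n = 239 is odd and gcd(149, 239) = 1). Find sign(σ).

Start at x=177: 177 → 83 → 178 → 232 → 152 → 182 → 111 → … (one orbit).
2 cycles of lengths [238, 1].
With 2 cycles on 239 points, sign = (−1)^{239−2} = -1.
Zolotarev: (149|239) = -1, matching the cycle-count sign.

-1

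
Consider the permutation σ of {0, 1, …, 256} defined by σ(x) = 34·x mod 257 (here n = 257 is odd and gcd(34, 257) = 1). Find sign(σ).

+1

Orbit of 249 under x↦34x: [249, 242, 4, 136, 255, 189, 1]… (length divides ord_257(34)).
The orbit structure of x ↦ 34x mod 257: 9 orbits of sizes [32, 32, 32, 32, 32, 32, 32, 32, 1].
sign(π) = (−1)^{n − #cycles} = (−1)^{257−9} = (−1)^248 = +1.
Via Zolotarev, sign(π_{34}) = (34|257) = +1.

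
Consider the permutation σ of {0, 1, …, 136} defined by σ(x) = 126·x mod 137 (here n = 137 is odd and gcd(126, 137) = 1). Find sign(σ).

+1

Trace 100: π^k(100) = [100, 133, 44, 64, 118, 72, 30] for k=0..6.
Cycle lengths of π_126 on ℤ/137ℤ: [68, 68, 1]; 3 cycles in total.
sign(π) = (−1)^{n − #cycles} = (−1)^{137−3} = (−1)^134 = +1.
Check: (126/137) = +1 by Zolotarev.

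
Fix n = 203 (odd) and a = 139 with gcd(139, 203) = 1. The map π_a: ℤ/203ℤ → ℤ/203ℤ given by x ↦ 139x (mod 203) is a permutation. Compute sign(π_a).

Start at x=146: 146 → 197 → 181 → 190 → 20 → 141 → 111 → … (one orbit).
Cycle type of π: 14×12 + 7×4 + 2×3 + 1; total 20 cycles.
Σ(ℓ_i−1) = 203−20 = 183; sign = (−1)^183 = -1.
(139|203)_J = -1 (Zolotarev's lemma cross-check).

-1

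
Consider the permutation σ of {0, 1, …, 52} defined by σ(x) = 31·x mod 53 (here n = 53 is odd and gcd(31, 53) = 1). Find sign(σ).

Start at x=5: 5 → 49 → 35 → 25 → 33 → 16 → 19 → … (one orbit).
2 cycles of lengths [52, 1].
53 − 2 = 51 transpositions; sign(π) = (−1)^51 = -1.
Zolotarev: (31|53) = -1, matching the cycle-count sign.

-1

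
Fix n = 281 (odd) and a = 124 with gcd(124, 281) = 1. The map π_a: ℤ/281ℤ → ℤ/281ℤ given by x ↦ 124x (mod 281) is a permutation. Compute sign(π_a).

+1

Start at x=228: 228 → 172 → 253 → 181 → 245 → 32 → 34 → … (one orbit).
Cycle type of π: 28×10 + 1; total 11 cycles.
n − c = 281 − 11 = 270; sign = (−1)^270 = +1.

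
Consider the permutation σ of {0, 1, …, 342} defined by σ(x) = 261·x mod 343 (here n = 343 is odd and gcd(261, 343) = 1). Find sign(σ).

Trace 25: π^k(25) = [25, 8, 30, 284, 36, 135, 249] for k=0..6.
Cycle type of π: 147×2 + 21×2 + 3×2 + 1; total 7 cycles.
343 − 7 = 336 transpositions; sign(π) = (−1)^336 = +1.

+1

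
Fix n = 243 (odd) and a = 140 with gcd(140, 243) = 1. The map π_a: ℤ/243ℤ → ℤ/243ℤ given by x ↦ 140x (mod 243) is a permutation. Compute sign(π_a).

-1

Start at x=125: 125 → 4 → 74 → 154 → 176 → 97 → 215 → … (one orbit).
Cycle type of π: 162 + 54 + 18 + 6 + 2 + 1; total 6 cycles.
Σ(ℓ_i−1) = 243−6 = 237; sign = (−1)^237 = -1.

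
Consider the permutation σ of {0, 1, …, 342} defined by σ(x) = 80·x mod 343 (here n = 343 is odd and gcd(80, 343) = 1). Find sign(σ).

-1

Trace 215: π^k(215) = [215, 50, 227, 324, 195, 165, 166] for k=0..6.
Decompose π into cycles: lengths [42, 42, 42, 42, 42, 42, 42, 6, 6, 6, 6, 6, 6, 6, 6, 1] (16 cycles, including the fixed point 0).
16 cycles on 343: each ℓ→(−1)^(ℓ−1), product (−1)^327 = -1.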